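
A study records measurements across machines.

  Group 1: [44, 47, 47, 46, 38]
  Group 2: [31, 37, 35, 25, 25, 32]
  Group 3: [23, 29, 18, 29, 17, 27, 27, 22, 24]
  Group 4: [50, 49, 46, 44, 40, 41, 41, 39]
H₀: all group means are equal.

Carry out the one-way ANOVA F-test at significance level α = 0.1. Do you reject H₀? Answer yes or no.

reject H₀: yes

Group means [44.40, 30.83, 24.00, 43.75], grand mean 34.750
SSB = Σnᵢ(x̄ᵢ−x̄)² = 2245.717; SSW = ΣΣ(x−x̄ᵢ)² = 463.533
MSB = 2245.717/3 = 748.5722; MSW = 463.533/24 = 19.3139
F = MSB/MSW = 38.7582
df = (3, 24)
p-value (upper-tail) = 0.00000
At α=0.1: p < α → reject H₀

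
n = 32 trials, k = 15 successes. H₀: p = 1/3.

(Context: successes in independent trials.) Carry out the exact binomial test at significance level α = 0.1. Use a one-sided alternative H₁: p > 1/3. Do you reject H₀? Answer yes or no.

reject H₀: yes

Exact binomial: n=32, k=15, p₀=1/3=0.3333
P(X≥15) from Σ C(n,i)·p₀^i·(1−p₀)^(n−i)
p-value (one-sided, H₁ greater) = 0.07767
At α=0.1: p < α → reject H₀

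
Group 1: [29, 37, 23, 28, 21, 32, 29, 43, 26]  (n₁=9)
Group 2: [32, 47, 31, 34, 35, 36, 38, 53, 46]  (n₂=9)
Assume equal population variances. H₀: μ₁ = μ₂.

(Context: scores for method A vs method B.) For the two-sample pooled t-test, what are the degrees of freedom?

df = n₁ + n₂ − 2 = 9 + 9 − 2 = 16

degrees of freedom = 16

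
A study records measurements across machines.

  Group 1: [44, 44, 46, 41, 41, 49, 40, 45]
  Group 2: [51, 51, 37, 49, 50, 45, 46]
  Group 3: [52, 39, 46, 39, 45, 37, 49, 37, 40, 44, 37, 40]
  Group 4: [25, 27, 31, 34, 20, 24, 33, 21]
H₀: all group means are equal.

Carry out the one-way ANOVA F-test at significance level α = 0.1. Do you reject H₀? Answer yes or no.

reject H₀: yes

Group means [43.75, 47.00, 42.08, 26.88], grand mean 39.971
SSB = Σnᵢ(x̄ᵢ−x̄)² = 1885.680; SSW = ΣΣ(x−x̄ᵢ)² = 691.292
MSB = 1885.680/3 = 628.5599; MSW = 691.292/31 = 22.2997
F = MSB/MSW = 28.1869
df = (3, 31)
p-value (upper-tail) = 0.00000
At α=0.1: p < α → reject H₀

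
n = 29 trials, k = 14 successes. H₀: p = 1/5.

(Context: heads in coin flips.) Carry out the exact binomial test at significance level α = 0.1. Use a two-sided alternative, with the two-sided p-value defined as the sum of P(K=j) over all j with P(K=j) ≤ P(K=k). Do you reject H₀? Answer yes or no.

reject H₀: yes

Exact binomial: n=29, k=14, p₀=1/5=0.2000
P(X=j) = C(n,j)·p₀^j·(1−p₀)^(n−j); p = Σ P(X=j) over j with P(X=j) ≤ P(X=14)
p-value (two-sided) = 0.00059
At α=0.1: p < α → reject H₀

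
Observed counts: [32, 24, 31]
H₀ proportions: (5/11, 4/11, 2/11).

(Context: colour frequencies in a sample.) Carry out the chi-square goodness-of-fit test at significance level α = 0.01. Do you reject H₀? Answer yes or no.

n = 87; E_i = n·p_i = [39.55, 31.64, 15.82]
χ² = (32−39.55)²/39.55 + (24−31.64)²/31.64 + (31−15.82)²/15.82 = 17.8540
df = 2
p-value (upper-tail) = 0.00013
At α=0.01: p < α → reject H₀

reject H₀: yes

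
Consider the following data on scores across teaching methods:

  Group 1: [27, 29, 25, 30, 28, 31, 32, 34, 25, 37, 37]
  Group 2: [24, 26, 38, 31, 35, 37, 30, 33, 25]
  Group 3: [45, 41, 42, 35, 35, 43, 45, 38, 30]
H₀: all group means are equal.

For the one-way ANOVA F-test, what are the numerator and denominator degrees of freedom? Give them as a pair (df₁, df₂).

k = 3 groups, N = 29 total
df = (k−1, N−k) = (3−1, 29−3) = (2, 26)

degrees of freedom = [2, 26]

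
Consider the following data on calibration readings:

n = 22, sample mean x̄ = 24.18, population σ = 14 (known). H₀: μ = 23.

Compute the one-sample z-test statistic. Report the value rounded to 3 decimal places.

test statistic = 0.395

SE = σ/√n = 14/√22 = 2.9848
z = (x̄−μ₀)/SE = (24.18−23)/2.9848 = 0.3953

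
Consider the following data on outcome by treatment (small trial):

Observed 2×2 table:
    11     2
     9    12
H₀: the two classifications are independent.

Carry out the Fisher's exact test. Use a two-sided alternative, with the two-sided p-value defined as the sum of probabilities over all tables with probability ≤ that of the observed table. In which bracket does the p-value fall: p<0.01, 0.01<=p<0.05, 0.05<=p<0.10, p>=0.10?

Margins: r₁=13, r₂=21, c₁=20, c₂=14, n=34
p_obs = C(13,11)·C(21,9)/C(34,20); sum pmf over tables with pmf ≤ p_obs
p-value (two-sided) = 0.03021
→ bracket: 0.01<=p<0.05

p-value bracket: 0.01<=p<0.05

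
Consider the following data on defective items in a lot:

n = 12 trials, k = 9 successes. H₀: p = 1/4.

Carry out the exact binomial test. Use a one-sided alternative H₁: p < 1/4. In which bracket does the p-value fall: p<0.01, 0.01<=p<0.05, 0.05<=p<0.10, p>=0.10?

p-value bracket: p>=0.10

Exact binomial: n=12, k=9, p₀=1/4=0.2500
P(X≤9) from Σ C(n,i)·p₀^i·(1−p₀)^(n−i)
p-value (one-sided, H₁ less) = 0.99996
→ bracket: p>=0.10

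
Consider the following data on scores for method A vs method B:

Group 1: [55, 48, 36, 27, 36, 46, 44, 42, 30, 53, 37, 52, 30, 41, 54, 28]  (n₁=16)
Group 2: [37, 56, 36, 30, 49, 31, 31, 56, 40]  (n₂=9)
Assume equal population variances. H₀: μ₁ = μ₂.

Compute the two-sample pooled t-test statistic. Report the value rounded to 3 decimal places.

x̄₁=41.188, s₁=9.614, n₁=16
x̄₂=40.667, s₂=10.464, n₂=9
s_p² = [15·9.614² + 8·10.464²]/23 = 98.3668
SE = √(s_p²·(1/16+1/9)) = 4.1325
t = (41.188−40.667)/4.1325 = 0.1260
df = 23

test statistic = 0.126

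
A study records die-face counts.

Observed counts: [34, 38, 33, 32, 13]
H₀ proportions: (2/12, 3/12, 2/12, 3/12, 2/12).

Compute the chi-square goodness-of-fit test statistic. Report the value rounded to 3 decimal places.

n = 150; E_i = n·p_i = [25.00, 37.50, 25.00, 37.50, 25.00]
χ² = (34−25.00)²/25.00 + (38−37.50)²/37.50 + (33−25.00)²/25.00 + (32−37.50)²/37.50 + (13−25.00)²/25.00 = 12.3733
df = 4

test statistic = 12.373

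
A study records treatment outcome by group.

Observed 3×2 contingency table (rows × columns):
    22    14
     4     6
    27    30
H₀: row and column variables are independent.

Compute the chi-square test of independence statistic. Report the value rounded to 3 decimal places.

Row totals [36, 10, 57], col totals [53, 50], n=103
χ² = (22−18.52)²/18.52 + (14−17.48)²/17.48 + (4−5.15)²/5.15 + (6−4.85)²/4.85 + (27−29.33)²/29.33 + (30−27.67)²/27.67 = 2.2502
df = 2

test statistic = 2.250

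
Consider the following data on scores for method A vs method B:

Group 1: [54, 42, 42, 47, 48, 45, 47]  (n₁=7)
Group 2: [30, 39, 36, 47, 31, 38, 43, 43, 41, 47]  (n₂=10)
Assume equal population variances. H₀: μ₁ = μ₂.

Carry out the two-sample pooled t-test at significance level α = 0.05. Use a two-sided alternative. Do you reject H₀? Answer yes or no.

reject H₀: yes

x̄₁=46.429, s₁=4.117, n₁=7
x̄₂=39.500, s₂=5.930, n₂=10
s_p² = [6·4.117² + 9·5.930²]/15 = 27.8810
SE = √(s_p²·(1/7+1/10)) = 2.6021
t = (46.429−39.500)/2.6021 = 2.6627
df = 15
p-value (two-sided) = 0.01774
At α=0.05: p < α → reject H₀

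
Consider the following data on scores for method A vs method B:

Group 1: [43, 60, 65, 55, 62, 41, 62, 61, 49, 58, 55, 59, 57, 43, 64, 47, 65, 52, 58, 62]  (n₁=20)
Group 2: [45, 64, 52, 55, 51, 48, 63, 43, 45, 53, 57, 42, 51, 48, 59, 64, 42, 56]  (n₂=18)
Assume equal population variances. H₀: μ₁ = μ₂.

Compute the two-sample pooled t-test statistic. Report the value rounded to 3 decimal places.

test statistic = 1.555

x̄₁=55.900, s₁=7.622, n₁=20
x̄₂=52.111, s₂=7.364, n₂=18
s_p² = [19·7.622² + 17·7.364²]/36 = 56.2660
SE = √(s_p²·(1/20+1/18)) = 2.4370
t = (55.900−52.111)/2.4370 = 1.5547
df = 36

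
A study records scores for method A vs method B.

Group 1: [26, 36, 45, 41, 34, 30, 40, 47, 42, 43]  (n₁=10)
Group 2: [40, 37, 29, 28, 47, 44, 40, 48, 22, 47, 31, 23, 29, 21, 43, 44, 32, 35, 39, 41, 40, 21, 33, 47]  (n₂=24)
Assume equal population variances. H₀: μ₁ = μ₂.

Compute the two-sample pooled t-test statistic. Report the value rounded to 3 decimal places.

x̄₁=38.400, s₁=6.753, n₁=10
x̄₂=35.875, s₂=8.833, n₂=24
s_p² = [9·6.753² + 23·8.833²]/32 = 68.9070
SE = √(s_p²·(1/10+1/24)) = 3.1244
t = (38.400−35.875)/3.1244 = 0.8082
df = 32

test statistic = 0.808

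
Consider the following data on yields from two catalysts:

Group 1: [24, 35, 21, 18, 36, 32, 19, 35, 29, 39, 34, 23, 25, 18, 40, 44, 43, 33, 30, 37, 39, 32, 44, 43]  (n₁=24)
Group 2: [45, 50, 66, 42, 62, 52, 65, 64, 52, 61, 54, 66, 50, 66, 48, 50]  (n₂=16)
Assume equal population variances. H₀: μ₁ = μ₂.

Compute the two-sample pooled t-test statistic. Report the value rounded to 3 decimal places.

test statistic = -8.718

x̄₁=32.208, s₁=8.454, n₁=24
x̄₂=55.812, s₂=8.288, n₂=16
s_p² = [23·8.454² + 15·8.288²]/38 = 70.3788
SE = √(s_p²·(1/24+1/16)) = 2.7076
t = (32.208−55.812)/2.7076 = -8.7177
df = 38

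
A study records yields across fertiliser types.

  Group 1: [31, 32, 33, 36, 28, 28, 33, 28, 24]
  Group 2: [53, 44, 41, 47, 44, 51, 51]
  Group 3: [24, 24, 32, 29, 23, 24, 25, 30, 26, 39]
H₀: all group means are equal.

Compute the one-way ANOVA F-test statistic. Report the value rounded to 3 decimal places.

Group means [30.33, 47.29, 27.60], grand mean 33.846
SSB = Σnᵢ(x̄ᵢ−x̄)² = 1765.556; SSW = ΣΣ(x−x̄ᵢ)² = 453.829
MSB = 1765.556/2 = 882.7780; MSW = 453.829/23 = 19.7317
F = MSB/MSW = 44.7391
df = (2, 23)

test statistic = 44.739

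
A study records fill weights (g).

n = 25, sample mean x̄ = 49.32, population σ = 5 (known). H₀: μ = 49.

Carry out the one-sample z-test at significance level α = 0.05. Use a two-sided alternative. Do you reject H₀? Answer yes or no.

reject H₀: no

SE = σ/√n = 5/√25 = 1.0000
z = (x̄−μ₀)/SE = (49.32−49)/1.0000 = 0.3200
p-value (two-sided) = 0.74897
At α=0.05: p ≥ α → fail to reject H₀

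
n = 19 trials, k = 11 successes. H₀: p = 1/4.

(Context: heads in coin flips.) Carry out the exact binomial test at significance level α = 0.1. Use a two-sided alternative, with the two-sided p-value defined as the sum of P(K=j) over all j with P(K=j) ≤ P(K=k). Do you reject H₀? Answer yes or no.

Exact binomial: n=19, k=11, p₀=1/4=0.2500
P(X=j) = C(n,j)·p₀^j·(1−p₀)^(n−j); p = Σ P(X=j) over j with P(X=j) ≤ P(X=11)
p-value (two-sided) = 0.00229
At α=0.1: p < α → reject H₀

reject H₀: yes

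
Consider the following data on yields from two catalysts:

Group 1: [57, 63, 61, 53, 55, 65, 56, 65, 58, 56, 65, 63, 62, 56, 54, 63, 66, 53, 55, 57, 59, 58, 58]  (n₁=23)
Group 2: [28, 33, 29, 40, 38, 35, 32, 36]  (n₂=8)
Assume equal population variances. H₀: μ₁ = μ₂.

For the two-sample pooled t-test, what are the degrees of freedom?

df = n₁ + n₂ − 2 = 23 + 8 − 2 = 29

degrees of freedom = 29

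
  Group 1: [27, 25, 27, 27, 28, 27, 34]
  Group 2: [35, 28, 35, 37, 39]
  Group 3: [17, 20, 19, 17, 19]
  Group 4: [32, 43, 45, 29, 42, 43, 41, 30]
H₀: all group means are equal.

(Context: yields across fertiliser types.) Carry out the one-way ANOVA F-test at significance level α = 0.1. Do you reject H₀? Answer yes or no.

Group means [27.86, 34.80, 18.40, 38.12], grand mean 30.640
SSB = Σnᵢ(x̄ᵢ−x̄)² = 1338.028; SSW = ΣΣ(x−x̄ᵢ)² = 429.732
MSB = 1338.028/3 = 446.0093; MSW = 429.732/21 = 20.4634
F = MSB/MSW = 21.7954
df = (3, 21)
p-value (upper-tail) = 0.00000
At α=0.1: p < α → reject H₀

reject H₀: yes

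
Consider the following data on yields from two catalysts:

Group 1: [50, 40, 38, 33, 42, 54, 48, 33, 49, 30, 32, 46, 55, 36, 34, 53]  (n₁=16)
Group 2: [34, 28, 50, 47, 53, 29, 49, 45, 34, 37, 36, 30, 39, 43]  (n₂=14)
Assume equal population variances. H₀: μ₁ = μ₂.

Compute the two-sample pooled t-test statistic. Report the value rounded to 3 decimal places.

x̄₁=42.062, s₁=8.660, n₁=16
x̄₂=39.571, s₂=8.290, n₂=14
s_p² = [15·8.660² + 13·8.290²]/28 = 72.0845
SE = √(s_p²·(1/16+1/14)) = 3.1071
t = (42.062−39.571)/3.1071 = 0.8017
df = 28

test statistic = 0.802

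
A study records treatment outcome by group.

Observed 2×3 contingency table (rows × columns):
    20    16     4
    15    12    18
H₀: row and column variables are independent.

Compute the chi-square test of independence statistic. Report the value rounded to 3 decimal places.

Row totals [40, 45], col totals [35, 28, 22], n=85
χ² = (20−16.47)²/16.47 + (16−13.18)²/13.18 + (4−10.35)²/10.35 + (15−18.53)²/18.53 + (12−14.82)²/14.82 + (18−11.65)²/11.65 = 9.9351
df = 2

test statistic = 9.935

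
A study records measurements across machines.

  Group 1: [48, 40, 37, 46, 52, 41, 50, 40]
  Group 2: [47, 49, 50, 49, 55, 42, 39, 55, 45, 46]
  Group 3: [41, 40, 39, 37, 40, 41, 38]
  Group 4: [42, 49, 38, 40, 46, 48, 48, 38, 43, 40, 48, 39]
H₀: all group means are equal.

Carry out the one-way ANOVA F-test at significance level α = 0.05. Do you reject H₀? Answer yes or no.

reject H₀: yes

Group means [44.25, 47.70, 39.43, 43.25], grand mean 43.946
SSB = Σnᵢ(x̄ᵢ−x̄)² = 290.328; SSW = ΣΣ(x−x̄ᵢ)² = 661.564
MSB = 290.328/3 = 96.7759; MSW = 661.564/33 = 20.0474
F = MSB/MSW = 4.8274
df = (3, 33)
p-value (upper-tail) = 0.00679
At α=0.05: p < α → reject H₀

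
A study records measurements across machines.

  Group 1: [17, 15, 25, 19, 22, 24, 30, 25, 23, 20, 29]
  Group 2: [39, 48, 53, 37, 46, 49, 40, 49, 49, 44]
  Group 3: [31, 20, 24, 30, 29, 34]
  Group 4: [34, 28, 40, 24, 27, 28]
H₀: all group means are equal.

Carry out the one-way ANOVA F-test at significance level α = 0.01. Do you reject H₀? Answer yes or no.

reject H₀: yes

Group means [22.64, 45.40, 28.00, 30.17], grand mean 31.879
SSB = Σnᵢ(x̄ᵢ−x̄)² = 2875.736; SSW = ΣΣ(x−x̄ᵢ)² = 763.779
MSB = 2875.736/3 = 958.5788; MSW = 763.779/29 = 26.3372
F = MSB/MSW = 36.3964
df = (3, 29)
p-value (upper-tail) = 0.00000
At α=0.01: p < α → reject H₀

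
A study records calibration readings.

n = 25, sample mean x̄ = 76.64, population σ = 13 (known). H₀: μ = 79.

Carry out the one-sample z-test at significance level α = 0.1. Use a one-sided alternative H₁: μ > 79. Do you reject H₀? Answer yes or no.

reject H₀: no

SE = σ/√n = 13/√25 = 2.6000
z = (x̄−μ₀)/SE = (76.64−79)/2.6000 = -0.9077
p-value (one-sided, H₁ greater) = 0.81798
At α=0.1: p ≥ α → fail to reject H₀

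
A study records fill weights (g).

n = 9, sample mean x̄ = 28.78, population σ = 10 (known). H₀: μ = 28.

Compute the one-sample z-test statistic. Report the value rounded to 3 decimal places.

SE = σ/√n = 10/√9 = 3.3333
z = (x̄−μ₀)/SE = (28.78−28)/3.3333 = 0.2340

test statistic = 0.234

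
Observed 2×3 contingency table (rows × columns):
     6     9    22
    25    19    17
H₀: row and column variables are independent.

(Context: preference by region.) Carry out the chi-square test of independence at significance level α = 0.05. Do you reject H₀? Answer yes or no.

reject H₀: yes

Row totals [37, 61], col totals [31, 28, 39], n=98
χ² = (6−11.70)²/11.70 + (9−10.57)²/10.57 + (22−14.72)²/14.72 + (25−19.30)²/19.30 + (19−17.43)²/17.43 + (17−24.28)²/24.28 = 10.6168
df = 2
p-value (upper-tail) = 0.00495
At α=0.05: p < α → reject H₀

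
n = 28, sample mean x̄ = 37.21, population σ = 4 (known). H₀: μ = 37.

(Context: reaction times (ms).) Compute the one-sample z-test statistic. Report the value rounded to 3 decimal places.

test statistic = 0.278

SE = σ/√n = 4/√28 = 0.7559
z = (x̄−μ₀)/SE = (37.21−37)/0.7559 = 0.2778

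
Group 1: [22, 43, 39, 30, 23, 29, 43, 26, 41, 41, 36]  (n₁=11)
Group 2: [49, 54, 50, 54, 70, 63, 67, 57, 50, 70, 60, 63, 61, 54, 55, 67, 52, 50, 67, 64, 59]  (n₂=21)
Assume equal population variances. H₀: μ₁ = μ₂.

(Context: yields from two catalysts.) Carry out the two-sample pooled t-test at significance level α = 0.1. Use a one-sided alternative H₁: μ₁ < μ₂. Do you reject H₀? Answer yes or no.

x̄₁=33.909, s₁=8.117, n₁=11
x̄₂=58.857, s₂=7.009, n₂=21
s_p² = [10·8.117² + 20·7.009²]/30 = 54.7160
SE = √(s_p²·(1/11+1/21)) = 2.7531
t = (33.909−58.857)/2.7531 = -9.0617
df = 30
p-value (one-sided, H₁ less) = 0.00000
At α=0.1: p < α → reject H₀

reject H₀: yes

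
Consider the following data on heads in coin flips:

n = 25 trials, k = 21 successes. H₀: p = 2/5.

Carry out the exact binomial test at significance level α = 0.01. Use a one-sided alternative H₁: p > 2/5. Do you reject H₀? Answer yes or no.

Exact binomial: n=25, k=21, p₀=2/5=0.4000
P(X≥21) from Σ C(n,i)·p₀^i·(1−p₀)^(n−i)
p-value (one-sided, H₁ greater) = 0.00001
At α=0.01: p < α → reject H₀

reject H₀: yes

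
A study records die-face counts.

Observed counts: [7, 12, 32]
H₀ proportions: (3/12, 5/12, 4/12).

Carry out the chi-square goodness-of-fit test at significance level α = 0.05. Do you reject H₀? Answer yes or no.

n = 51; E_i = n·p_i = [12.75, 21.25, 17.00]
χ² = (7−12.75)²/12.75 + (12−21.25)²/21.25 + (32−17.00)²/17.00 = 19.8549
df = 2
p-value (upper-tail) = 0.00005
At α=0.05: p < α → reject H₀

reject H₀: yes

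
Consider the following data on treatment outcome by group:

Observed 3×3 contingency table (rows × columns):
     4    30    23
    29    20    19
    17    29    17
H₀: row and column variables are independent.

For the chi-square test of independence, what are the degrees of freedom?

df = (r−1)(c−1) = (3−1)·(3−1) = 4

degrees of freedom = 4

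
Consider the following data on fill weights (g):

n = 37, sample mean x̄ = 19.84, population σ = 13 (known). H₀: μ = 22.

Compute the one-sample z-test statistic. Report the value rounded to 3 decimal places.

SE = σ/√n = 13/√37 = 2.1372
z = (x̄−μ₀)/SE = (19.84−22)/2.1372 = -1.0107

test statistic = -1.011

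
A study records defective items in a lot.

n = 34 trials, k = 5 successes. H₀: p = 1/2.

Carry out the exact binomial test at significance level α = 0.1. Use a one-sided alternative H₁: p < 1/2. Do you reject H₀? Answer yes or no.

Exact binomial: n=34, k=5, p₀=1/2=0.5000
P(X≤5) from Σ C(n,i)·p₀^i·(1−p₀)^(n−i)
p-value (one-sided, H₁ less) = 0.00002
At α=0.1: p < α → reject H₀

reject H₀: yes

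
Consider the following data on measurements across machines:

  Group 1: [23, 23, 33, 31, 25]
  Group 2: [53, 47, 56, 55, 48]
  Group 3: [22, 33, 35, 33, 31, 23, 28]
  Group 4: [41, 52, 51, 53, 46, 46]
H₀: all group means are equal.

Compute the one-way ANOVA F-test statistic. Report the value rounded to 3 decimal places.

test statistic = 40.812

Group means [27.00, 51.80, 29.29, 48.17], grand mean 38.609
SSB = Σnᵢ(x̄ᵢ−x̄)² = 2700.416; SSW = ΣΣ(x−x̄ᵢ)² = 419.062
MSB = 2700.416/3 = 900.1388; MSW = 419.062/19 = 22.0559
F = MSB/MSW = 40.8117
df = (3, 19)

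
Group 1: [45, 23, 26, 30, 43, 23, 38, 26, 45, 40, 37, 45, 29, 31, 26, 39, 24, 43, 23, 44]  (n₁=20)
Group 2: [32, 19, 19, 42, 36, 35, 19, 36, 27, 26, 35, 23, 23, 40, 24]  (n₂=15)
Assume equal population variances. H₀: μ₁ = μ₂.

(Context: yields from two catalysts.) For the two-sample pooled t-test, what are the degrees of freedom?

df = n₁ + n₂ − 2 = 20 + 15 − 2 = 33

degrees of freedom = 33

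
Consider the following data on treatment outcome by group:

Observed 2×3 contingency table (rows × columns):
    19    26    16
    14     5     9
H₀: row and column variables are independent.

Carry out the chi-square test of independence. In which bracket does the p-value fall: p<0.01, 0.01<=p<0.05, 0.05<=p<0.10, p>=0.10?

Row totals [61, 28], col totals [33, 31, 25], n=89
χ² = (19−22.62)²/22.62 + (26−21.25)²/21.25 + (16−17.13)²/17.13 + (14−10.38)²/10.38 + (5−9.75)²/9.75 + (9−7.87)²/7.87 = 5.4578
df = 2
p-value (upper-tail) = 0.06529
→ bracket: 0.05<=p<0.10

p-value bracket: 0.05<=p<0.10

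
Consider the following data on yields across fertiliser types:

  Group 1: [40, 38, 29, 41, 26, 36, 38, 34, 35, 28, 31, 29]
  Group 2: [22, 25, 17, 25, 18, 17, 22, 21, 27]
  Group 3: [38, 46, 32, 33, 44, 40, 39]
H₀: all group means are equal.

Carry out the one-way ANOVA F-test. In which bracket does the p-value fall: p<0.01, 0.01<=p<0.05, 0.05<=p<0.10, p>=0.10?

Group means [33.75, 21.56, 38.86], grand mean 31.107
SSB = Σnᵢ(x̄ᵢ−x̄)² = 1325.349; SSW = ΣΣ(x−x̄ᵢ)² = 549.329
MSB = 1325.349/2 = 662.6746; MSW = 549.329/25 = 21.9732
F = MSB/MSW = 30.1583
df = (2, 25)
p-value (upper-tail) = 0.00000
→ bracket: p<0.01

p-value bracket: p<0.01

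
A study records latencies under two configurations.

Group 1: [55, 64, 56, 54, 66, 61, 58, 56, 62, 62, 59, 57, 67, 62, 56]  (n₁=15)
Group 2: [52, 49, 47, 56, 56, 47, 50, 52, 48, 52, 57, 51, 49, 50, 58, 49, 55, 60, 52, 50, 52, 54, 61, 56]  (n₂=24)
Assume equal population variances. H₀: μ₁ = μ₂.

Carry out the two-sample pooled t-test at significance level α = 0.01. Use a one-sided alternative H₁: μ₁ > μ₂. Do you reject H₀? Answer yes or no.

reject H₀: yes

x̄₁=59.667, s₁=4.100, n₁=15
x̄₂=52.625, s₂=3.976, n₂=24
s_p² = [14·4.100² + 23·3.976²]/37 = 16.1881
SE = √(s_p²·(1/15+1/24)) = 1.3243
t = (59.667−52.625)/1.3243 = 5.3174
df = 37
p-value (one-sided, H₁ greater) = 0.00000
At α=0.01: p < α → reject H₀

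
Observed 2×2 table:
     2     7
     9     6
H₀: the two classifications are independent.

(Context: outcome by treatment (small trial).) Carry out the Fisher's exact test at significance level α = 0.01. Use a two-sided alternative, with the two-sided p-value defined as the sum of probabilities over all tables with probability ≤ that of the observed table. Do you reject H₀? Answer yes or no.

Margins: r₁=9, r₂=15, c₁=11, c₂=13, n=24
p_obs = C(9,2)·C(15,9)/C(24,11); sum pmf over tables with pmf ≤ p_obs
p-value (two-sided) = 0.10493
At α=0.01: p ≥ α → fail to reject H₀

reject H₀: no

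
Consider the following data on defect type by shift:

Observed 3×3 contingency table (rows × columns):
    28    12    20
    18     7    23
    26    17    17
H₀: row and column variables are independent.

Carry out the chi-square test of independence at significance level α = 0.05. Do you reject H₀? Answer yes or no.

Row totals [60, 48, 60], col totals [72, 36, 60], n=168
χ² = (28−25.71)²/25.71 + (12−12.86)²/12.86 + (20−21.43)²/21.43 + (18−20.57)²/20.57 + (7−10.29)²/10.29 + (23−17.14)²/17.14 + (26−25.71)²/25.71 + (17−12.86)²/12.86 + (17−21.43)²/21.43 = 5.9811
df = 4
p-value (upper-tail) = 0.20056
At α=0.05: p ≥ α → fail to reject H₀

reject H₀: no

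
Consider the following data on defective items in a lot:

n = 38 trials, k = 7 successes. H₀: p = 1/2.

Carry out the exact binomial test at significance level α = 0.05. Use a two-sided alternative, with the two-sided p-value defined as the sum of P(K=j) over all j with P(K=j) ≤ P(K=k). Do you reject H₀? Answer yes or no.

reject H₀: yes

Exact binomial: n=38, k=7, p₀=1/2=0.5000
P(X=j) = C(n,j)·p₀^j·(1−p₀)^(n−j); p = Σ P(X=j) over j with P(X=j) ≤ P(X=7)
p-value (two-sided) = 0.00012
At α=0.05: p < α → reject H₀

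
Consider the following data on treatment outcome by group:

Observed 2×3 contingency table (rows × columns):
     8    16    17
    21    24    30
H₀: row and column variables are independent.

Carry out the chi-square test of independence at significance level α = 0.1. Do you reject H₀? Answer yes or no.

Row totals [41, 75], col totals [29, 40, 47], n=116
χ² = (8−10.25)²/10.25 + (16−14.14)²/14.14 + (17−16.61)²/16.61 + (21−18.75)²/18.75 + (24−25.86)²/25.86 + (30−30.39)²/30.39 = 1.1572
df = 2
p-value (upper-tail) = 0.56067
At α=0.1: p ≥ α → fail to reject H₀

reject H₀: no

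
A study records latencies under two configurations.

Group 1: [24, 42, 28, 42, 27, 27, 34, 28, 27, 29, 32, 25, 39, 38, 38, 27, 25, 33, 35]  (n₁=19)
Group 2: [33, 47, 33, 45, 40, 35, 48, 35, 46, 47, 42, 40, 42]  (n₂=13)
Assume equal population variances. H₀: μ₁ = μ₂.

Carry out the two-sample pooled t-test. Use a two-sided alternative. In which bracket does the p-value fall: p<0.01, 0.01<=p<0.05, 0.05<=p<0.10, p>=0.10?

p-value bracket: p<0.01

x̄₁=31.579, s₁=5.938, n₁=19
x̄₂=41.000, s₂=5.523, n₂=13
s_p² = [18·5.938² + 12·5.523²]/30 = 33.3544
SE = √(s_p²·(1/19+1/13)) = 2.0788
t = (31.579−41.000)/2.0788 = -4.5321
df = 30
p-value (two-sided) = 0.00009
→ bracket: p<0.01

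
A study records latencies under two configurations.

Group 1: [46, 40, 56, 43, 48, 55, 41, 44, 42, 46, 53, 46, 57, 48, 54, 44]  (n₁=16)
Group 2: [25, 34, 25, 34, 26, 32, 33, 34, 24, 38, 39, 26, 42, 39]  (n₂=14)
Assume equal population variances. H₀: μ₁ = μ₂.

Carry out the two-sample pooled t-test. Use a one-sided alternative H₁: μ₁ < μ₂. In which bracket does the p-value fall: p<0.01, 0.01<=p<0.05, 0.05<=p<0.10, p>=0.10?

x̄₁=47.688, s₁=5.606, n₁=16
x̄₂=32.214, s₂=6.079, n₂=14
s_p² = [15·5.606² + 13·6.079²]/28 = 33.9927
SE = √(s_p²·(1/16+1/14)) = 2.1337
t = (47.688−32.214)/2.1337 = 7.2519
df = 28
p-value (one-sided, H₁ less) = 1.00000
→ bracket: p>=0.10

p-value bracket: p>=0.10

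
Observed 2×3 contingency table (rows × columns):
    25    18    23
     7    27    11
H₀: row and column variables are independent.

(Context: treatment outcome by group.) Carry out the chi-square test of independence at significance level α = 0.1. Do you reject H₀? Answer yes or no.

reject H₀: yes

Row totals [66, 45], col totals [32, 45, 34], n=111
χ² = (25−19.03)²/19.03 + (18−26.76)²/26.76 + (23−20.22)²/20.22 + (7−12.97)²/12.97 + (27−18.24)²/18.24 + (11−13.78)²/13.78 = 12.6397
df = 2
p-value (upper-tail) = 0.00180
At α=0.1: p < α → reject H₀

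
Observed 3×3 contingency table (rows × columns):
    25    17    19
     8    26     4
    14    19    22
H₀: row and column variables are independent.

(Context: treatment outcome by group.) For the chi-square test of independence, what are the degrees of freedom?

df = (r−1)(c−1) = (3−1)·(3−1) = 4

degrees of freedom = 4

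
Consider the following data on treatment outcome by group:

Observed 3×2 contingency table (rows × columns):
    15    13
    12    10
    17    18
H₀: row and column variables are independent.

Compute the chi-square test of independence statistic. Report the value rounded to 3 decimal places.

Row totals [28, 22, 35], col totals [44, 41], n=85
χ² = (15−14.49)²/14.49 + (13−13.51)²/13.51 + (12−11.39)²/11.39 + (10−10.61)²/10.61 + (17−18.12)²/18.12 + (18−16.88)²/16.88 = 0.2477
df = 2

test statistic = 0.248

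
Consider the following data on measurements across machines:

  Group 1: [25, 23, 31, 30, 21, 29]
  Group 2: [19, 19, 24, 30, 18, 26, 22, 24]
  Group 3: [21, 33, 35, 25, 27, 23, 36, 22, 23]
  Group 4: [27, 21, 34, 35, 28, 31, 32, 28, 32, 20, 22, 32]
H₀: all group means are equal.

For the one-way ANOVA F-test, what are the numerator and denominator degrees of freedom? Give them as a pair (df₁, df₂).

k = 4 groups, N = 35 total
df = (k−1, N−k) = (4−1, 35−4) = (3, 31)

degrees of freedom = [3, 31]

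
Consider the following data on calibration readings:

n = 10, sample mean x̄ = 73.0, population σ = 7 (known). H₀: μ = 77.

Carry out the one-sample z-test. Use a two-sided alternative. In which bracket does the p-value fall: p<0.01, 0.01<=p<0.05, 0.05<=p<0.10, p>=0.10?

SE = σ/√n = 7/√10 = 2.2136
z = (x̄−μ₀)/SE = (73.0−77)/2.2136 = -1.8070
p-value (two-sided) = 0.07076
→ bracket: 0.05<=p<0.10

p-value bracket: 0.05<=p<0.10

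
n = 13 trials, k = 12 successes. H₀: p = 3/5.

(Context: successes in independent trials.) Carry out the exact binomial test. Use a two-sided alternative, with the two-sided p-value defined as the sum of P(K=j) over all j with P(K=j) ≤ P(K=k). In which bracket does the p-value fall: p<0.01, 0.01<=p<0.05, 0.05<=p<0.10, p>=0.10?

Exact binomial: n=13, k=12, p₀=3/5=0.6000
P(X=j) = C(n,j)·p₀^j·(1−p₀)^(n−j); p = Σ P(X=j) over j with P(X=j) ≤ P(X=12)
p-value (two-sided) = 0.02042
→ bracket: 0.01<=p<0.05

p-value bracket: 0.01<=p<0.05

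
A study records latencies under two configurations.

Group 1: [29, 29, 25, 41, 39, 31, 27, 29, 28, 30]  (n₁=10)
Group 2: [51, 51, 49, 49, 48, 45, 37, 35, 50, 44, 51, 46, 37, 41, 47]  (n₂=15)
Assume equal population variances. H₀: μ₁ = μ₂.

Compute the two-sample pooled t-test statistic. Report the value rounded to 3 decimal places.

x̄₁=30.800, s₁=5.138, n₁=10
x̄₂=45.400, s₂=5.488, n₂=15
s_p² = [9·5.138² + 14·5.488²]/23 = 28.6609
SE = √(s_p²·(1/10+1/15)) = 2.1856
t = (30.800−45.400)/2.1856 = -6.6801
df = 23

test statistic = -6.680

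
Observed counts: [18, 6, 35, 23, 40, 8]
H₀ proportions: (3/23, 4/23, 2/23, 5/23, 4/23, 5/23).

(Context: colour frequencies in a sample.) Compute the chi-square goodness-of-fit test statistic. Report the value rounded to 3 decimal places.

n = 130; E_i = n·p_i = [16.96, 22.61, 11.30, 28.26, 22.61, 28.26]
χ² = (18−16.96)²/16.96 + (6−22.61)²/22.61 + (35−11.30)²/11.30 + (23−28.26)²/28.26 + (40−22.61)²/22.61 + (8−28.26)²/28.26 = 90.8177
df = 5

test statistic = 90.818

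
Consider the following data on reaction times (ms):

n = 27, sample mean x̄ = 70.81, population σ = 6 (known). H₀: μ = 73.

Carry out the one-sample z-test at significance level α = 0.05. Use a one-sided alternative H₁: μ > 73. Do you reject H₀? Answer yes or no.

SE = σ/√n = 6/√27 = 1.1547
z = (x̄−μ₀)/SE = (70.81−73)/1.1547 = -1.8966
p-value (one-sided, H₁ greater) = 0.97106
At α=0.05: p ≥ α → fail to reject H₀

reject H₀: no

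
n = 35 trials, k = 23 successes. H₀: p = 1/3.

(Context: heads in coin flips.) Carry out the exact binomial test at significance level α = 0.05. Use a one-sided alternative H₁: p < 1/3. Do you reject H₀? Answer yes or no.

reject H₀: no

Exact binomial: n=35, k=23, p₀=1/3=0.3333
P(X≤23) from Σ C(n,i)·p₀^i·(1−p₀)^(n−i)
p-value (one-sided, H₁ less) = 0.99998
At α=0.05: p ≥ α → fail to reject H₀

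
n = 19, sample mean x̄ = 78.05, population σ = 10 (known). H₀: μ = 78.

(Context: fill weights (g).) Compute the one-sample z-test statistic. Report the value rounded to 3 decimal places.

SE = σ/√n = 10/√19 = 2.2942
z = (x̄−μ₀)/SE = (78.05−78)/2.2942 = 0.0218

test statistic = 0.022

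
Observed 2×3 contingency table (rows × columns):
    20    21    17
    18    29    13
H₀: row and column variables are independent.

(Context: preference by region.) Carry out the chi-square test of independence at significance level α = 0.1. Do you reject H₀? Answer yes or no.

reject H₀: no

Row totals [58, 60], col totals [38, 50, 30], n=118
χ² = (20−18.68)²/18.68 + (21−24.58)²/24.58 + (17−14.75)²/14.75 + (18−19.32)²/19.32 + (29−25.42)²/25.42 + (13−15.25)²/15.25 = 1.8852
df = 2
p-value (upper-tail) = 0.38961
At α=0.1: p ≥ α → fail to reject H₀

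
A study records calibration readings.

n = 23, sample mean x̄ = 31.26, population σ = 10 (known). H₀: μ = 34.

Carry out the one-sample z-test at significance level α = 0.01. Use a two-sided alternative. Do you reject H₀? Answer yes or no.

reject H₀: no

SE = σ/√n = 10/√23 = 2.0851
z = (x̄−μ₀)/SE = (31.26−34)/2.0851 = -1.3141
p-value (two-sided) = 0.18883
At α=0.01: p ≥ α → fail to reject H₀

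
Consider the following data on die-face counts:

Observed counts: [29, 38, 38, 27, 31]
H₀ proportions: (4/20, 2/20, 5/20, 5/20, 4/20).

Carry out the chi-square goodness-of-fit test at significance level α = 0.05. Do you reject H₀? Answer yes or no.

n = 163; E_i = n·p_i = [32.60, 16.30, 40.75, 40.75, 32.60]
χ² = (29−32.60)²/32.60 + (38−16.30)²/16.30 + (38−40.75)²/40.75 + (27−40.75)²/40.75 + (31−32.60)²/32.60 = 34.1902
df = 4
p-value (upper-tail) = 0.00000
At α=0.05: p < α → reject H₀

reject H₀: yes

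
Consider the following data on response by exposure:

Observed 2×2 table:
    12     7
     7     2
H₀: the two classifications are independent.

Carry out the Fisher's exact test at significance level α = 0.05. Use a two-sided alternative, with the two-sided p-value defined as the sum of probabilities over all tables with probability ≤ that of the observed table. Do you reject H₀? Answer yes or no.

reject H₀: no

Margins: r₁=19, r₂=9, c₁=19, c₂=9, n=28
p_obs = C(19,12)·C(9,7)/C(28,19); sum pmf over tables with pmf ≤ p_obs
p-value (two-sided) = 0.67003
At α=0.05: p ≥ α → fail to reject H₀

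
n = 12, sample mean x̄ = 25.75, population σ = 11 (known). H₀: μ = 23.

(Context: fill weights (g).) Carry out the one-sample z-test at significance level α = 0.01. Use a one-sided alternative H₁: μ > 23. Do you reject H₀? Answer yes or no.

reject H₀: no

SE = σ/√n = 11/√12 = 3.1754
z = (x̄−μ₀)/SE = (25.75−23)/3.1754 = 0.8660
p-value (one-sided, H₁ greater) = 0.19324
At α=0.01: p ≥ α → fail to reject H₀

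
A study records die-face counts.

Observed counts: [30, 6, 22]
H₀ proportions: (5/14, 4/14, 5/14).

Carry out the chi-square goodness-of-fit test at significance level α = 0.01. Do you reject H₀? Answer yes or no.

reject H₀: yes

n = 58; E_i = n·p_i = [20.71, 16.57, 20.71]
χ² = (30−20.71)²/20.71 + (6−16.57)²/16.57 + (22−20.71)²/20.71 = 10.9862
df = 2
p-value (upper-tail) = 0.00412
At α=0.01: p < α → reject H₀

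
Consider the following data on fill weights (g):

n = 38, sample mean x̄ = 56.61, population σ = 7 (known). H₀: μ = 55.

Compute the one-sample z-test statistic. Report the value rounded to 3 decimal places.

test statistic = 1.418

SE = σ/√n = 7/√38 = 1.1355
z = (x̄−μ₀)/SE = (56.61−55)/1.1355 = 1.4178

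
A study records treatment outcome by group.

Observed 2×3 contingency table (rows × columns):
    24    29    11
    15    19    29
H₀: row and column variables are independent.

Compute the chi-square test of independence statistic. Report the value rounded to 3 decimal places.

test statistic = 12.253

Row totals [64, 63], col totals [39, 48, 40], n=127
χ² = (24−19.65)²/19.65 + (29−24.19)²/24.19 + (11−20.16)²/20.16 + (15−19.35)²/19.35 + (19−23.81)²/23.81 + (29−19.84)²/19.84 = 12.2531
df = 2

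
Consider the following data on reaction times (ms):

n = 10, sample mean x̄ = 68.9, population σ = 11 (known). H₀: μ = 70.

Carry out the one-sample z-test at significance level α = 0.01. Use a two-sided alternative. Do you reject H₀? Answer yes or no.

SE = σ/√n = 11/√10 = 3.4785
z = (x̄−μ₀)/SE = (68.9−70)/3.4785 = -0.3162
p-value (two-sided) = 0.75183
At α=0.01: p ≥ α → fail to reject H₀

reject H₀: no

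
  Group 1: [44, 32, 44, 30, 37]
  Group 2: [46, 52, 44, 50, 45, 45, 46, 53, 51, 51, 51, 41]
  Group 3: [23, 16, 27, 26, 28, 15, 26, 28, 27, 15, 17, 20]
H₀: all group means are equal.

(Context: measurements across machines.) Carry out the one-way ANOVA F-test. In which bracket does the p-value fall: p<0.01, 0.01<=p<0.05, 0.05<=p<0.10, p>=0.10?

Group means [37.40, 47.92, 22.33], grand mean 35.517
SSB = Σnᵢ(x̄ᵢ−x̄)² = 3948.458; SSW = ΣΣ(x−x̄ᵢ)² = 650.783
MSB = 3948.458/2 = 1974.2290; MSW = 650.783/26 = 25.0301
F = MSB/MSW = 78.8741
df = (2, 26)
p-value (upper-tail) = 0.00000
→ bracket: p<0.01

p-value bracket: p<0.01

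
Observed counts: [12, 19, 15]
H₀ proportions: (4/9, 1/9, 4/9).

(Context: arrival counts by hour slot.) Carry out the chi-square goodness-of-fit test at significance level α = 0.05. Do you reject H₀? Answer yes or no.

n = 46; E_i = n·p_i = [20.44, 5.11, 20.44]
χ² = (12−20.44)²/20.44 + (19−5.11)²/5.11 + (15−20.44)²/20.44 = 42.6793
df = 2
p-value (upper-tail) = 0.00000
At α=0.05: p < α → reject H₀

reject H₀: yes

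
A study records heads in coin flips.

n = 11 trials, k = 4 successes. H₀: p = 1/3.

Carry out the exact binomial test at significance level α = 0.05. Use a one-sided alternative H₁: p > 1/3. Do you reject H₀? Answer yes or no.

reject H₀: no

Exact binomial: n=11, k=4, p₀=1/3=0.3333
P(X≥4) from Σ C(n,i)·p₀^i·(1−p₀)^(n−i)
p-value (one-sided, H₁ greater) = 0.52744
At α=0.05: p ≥ α → fail to reject H₀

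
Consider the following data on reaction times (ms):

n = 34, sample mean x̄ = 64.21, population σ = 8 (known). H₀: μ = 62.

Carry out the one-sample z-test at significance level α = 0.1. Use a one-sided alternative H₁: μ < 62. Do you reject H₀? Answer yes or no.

SE = σ/√n = 8/√34 = 1.3720
z = (x̄−μ₀)/SE = (64.21−62)/1.3720 = 1.6108
p-value (one-sided, H₁ less) = 0.94639
At α=0.1: p ≥ α → fail to reject H₀

reject H₀: no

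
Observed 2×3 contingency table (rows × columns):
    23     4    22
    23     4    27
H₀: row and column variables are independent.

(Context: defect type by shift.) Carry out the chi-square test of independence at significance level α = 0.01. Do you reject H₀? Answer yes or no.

reject H₀: no

Row totals [49, 54], col totals [46, 8, 49], n=103
χ² = (23−21.88)²/21.88 + (4−3.81)²/3.81 + (22−23.31)²/23.31 + (23−24.12)²/24.12 + (4−4.19)²/4.19 + (27−25.69)²/25.69 = 0.2681
df = 2
p-value (upper-tail) = 0.87454
At α=0.01: p ≥ α → fail to reject H₀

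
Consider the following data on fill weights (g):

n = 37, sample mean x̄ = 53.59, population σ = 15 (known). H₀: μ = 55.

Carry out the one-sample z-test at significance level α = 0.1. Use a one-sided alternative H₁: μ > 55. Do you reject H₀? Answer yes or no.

SE = σ/√n = 15/√37 = 2.4660
z = (x̄−μ₀)/SE = (53.59−55)/2.4660 = -0.5718
p-value (one-sided, H₁ greater) = 0.71626
At α=0.1: p ≥ α → fail to reject H₀

reject H₀: no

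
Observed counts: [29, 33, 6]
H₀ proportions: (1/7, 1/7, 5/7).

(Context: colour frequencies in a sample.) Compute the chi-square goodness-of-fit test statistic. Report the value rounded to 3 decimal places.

n = 68; E_i = n·p_i = [9.71, 9.71, 48.57]
χ² = (29−9.71)²/9.71 + (33−9.71)²/9.71 + (6−48.57)²/48.57 = 131.4176
df = 2

test statistic = 131.418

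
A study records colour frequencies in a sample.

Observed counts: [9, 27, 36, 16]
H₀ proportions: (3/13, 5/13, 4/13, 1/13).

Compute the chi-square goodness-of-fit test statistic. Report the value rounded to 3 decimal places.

test statistic = 23.209

n = 88; E_i = n·p_i = [20.31, 33.85, 27.08, 6.77]
χ² = (9−20.31)²/20.31 + (27−33.85)²/33.85 + (36−27.08)²/27.08 + (16−6.77)²/6.77 = 23.2091
df = 3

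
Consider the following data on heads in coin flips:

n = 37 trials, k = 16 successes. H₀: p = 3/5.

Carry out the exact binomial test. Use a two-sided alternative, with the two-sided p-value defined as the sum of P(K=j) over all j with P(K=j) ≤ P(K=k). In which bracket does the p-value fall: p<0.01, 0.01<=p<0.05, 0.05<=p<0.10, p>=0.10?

p-value bracket: 0.01<=p<0.05

Exact binomial: n=37, k=16, p₀=3/5=0.6000
P(X=j) = C(n,j)·p₀^j·(1−p₀)^(n−j); p = Σ P(X=j) over j with P(X=j) ≤ P(X=16)
p-value (two-sided) = 0.04381
→ bracket: 0.01<=p<0.05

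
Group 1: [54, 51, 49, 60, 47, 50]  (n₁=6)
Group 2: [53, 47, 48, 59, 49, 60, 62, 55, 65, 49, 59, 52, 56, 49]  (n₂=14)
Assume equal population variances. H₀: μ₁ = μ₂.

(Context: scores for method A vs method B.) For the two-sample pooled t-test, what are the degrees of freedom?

df = n₁ + n₂ − 2 = 6 + 14 − 2 = 18

degrees of freedom = 18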